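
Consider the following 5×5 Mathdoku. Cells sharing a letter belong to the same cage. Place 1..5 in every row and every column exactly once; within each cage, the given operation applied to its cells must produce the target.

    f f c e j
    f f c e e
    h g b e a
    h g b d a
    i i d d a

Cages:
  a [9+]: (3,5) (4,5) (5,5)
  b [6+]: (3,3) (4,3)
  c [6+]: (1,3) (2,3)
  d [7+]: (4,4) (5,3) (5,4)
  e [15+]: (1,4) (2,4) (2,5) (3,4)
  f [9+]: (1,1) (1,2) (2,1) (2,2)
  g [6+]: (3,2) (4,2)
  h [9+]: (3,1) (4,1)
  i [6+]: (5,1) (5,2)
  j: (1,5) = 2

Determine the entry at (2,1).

Cage j is given, so (1,5) = 2.
The only place for 3 in column 3 is (5,3).
Cage d has sum 7, so (4,4) = 3.
The 3 cells of cage d must have sum 7, leaving (5,4) = 1.
Row 5 already has 1, so (5,5) = 5.
The 4 cells of cage e must have sum 15, so (2,5) = 4.
Cage a has sum 9; hence (3,5) = 3.
Column 5 now contains 5; hence (4,5) = 1.
The pair (3,1)/(4,1) in column 1 holds {4, 5}, so (5,1) = 2.
Cage i's pair has sum 6, leaving (5,2) = 4.
Cage f has sum 9; hence (1,1) = 1.
The 4 cells of cage f must have sum 9, which forces (1,2) = 3.
Column 1 already has 2, leaving (2,1) = 3.
Cage f has sum 9, which forces (2,2) = 2.
Row 2 now contains 2; hence (2,4) = 5.
Cage g needs two cells with sum 6, which forces (3,2) = 1.
Cage g needs two cells with sum 6; hence (4,2) = 5.
Cage c needs two cells with sum 6, leaving (1,3) = 5.
Column 4 now contains 5, leaving (1,4) = 4.
5 is placed in row 2, which forces (2,3) = 1.
Cage h needs two cells with sum 9, which forces (3,1) = 5.
The 4 cells of cage e must have sum 15, so (3,4) = 2.
5 is placed in row 4; hence (4,1) = 4.
4 is placed in row 4, leaving (4,3) = 2.
2 is placed in row 3; hence (3,3) = 4.
Completed grid: 1 3 5 4 2 / 3 2 1 5 4 / 5 1 4 2 3 / 4 5 2 3 1 / 2 4 3 1 5.

3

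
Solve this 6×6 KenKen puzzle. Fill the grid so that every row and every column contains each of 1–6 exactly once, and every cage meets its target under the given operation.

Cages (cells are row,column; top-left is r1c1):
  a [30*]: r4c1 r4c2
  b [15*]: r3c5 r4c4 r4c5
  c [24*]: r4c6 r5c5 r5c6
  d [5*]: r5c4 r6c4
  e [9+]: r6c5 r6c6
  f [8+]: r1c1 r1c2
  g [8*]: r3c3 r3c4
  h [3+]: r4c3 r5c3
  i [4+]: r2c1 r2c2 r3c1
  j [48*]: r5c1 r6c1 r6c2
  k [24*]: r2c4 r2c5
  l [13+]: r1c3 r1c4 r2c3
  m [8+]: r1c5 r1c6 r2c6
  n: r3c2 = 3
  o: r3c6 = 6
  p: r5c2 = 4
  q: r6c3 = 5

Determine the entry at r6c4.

1

The 3 cells of cage i must have sum 4, which forces r2c1 = 2.
The 3 cells of cage i must have sum 4, so r2c2 = 1.
Cage i has sum 4, leaving r3c1 = 1.
N is a freebie, which forces r3c2 = 3.
Row 3 already has 3, which forces r3c5 = 5.
Cage o is given, so r3c6 = 6.
Cage p is a single given cell; hence r5c2 = 4.
Cage q is given; hence r6c3 = 5.
Row 6 now contains 5, so r6c4 = 1.
Cage b needs product 15, so r4c4 = 3.
Cage b has product 15, so r4c5 = 1.
The 3 cells of cage c must have product 24, which forces r4c6 = 4.
Row 5 now contains 4; hence r5c1 = 6.
Column 4 now contains 1; hence r5c4 = 5.
The 3 cells of cage j must have product 48, so r6c1 = 4.
Cage j has product 48; hence r6c2 = 2.
Cage e needs two cells with sum 9, so r6c5 = 6.
Cage e needs two cells with sum 9; hence r6c6 = 3.
6 is placed in column 1, which forces r1c1 = 3.
Column 2 now contains 2, so r1c2 = 5.
Cage m needs sum 8; hence r1c5 = 2.
The 3 cells of cage m must have sum 8, leaving r1c6 = 1.
Cage k needs two cells with product 24, leaving r2c4 = 6.
6 is placed in column 5, which forces r2c5 = 4.
Column 6 already has 3; hence r2c6 = 5.
6 is placed in column 1, so r4c1 = 5.
Cage a's pair has product 30, so r4c2 = 6.
Row 4 already has 1, so r4c3 = 2.
The two cells of cage h must have sum 3, leaving r5c3 = 1.
Cage c needs product 24, which forces r5c5 = 3.
Cage c needs product 24, so r5c6 = 2.
Cage l has sum 13, so r1c3 = 6.
Column 4 now contains 6, so r1c4 = 4.
Row 2 now contains 4, leaving r2c3 = 3.
Column 3 already has 2, so r3c3 = 4.
Cage g needs two cells with product 8, which forces r3c4 = 2.
Completed grid: 3 5 6 4 2 1 / 2 1 3 6 4 5 / 1 3 4 2 5 6 / 5 6 2 3 1 4 / 6 4 1 5 3 2 / 4 2 5 1 6 3.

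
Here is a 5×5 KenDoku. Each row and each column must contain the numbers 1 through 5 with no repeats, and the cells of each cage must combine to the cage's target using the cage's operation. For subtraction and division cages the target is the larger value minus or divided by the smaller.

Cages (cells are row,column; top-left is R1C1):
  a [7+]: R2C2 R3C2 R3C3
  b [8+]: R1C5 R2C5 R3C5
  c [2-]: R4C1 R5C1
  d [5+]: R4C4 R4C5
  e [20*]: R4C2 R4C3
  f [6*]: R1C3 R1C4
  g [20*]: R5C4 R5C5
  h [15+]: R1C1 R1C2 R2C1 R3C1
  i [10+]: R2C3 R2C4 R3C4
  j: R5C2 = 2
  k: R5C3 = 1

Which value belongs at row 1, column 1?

J is a freebie, leaving R5C2 = 2.
K is a freebie, leaving R5C3 = 1.
Row 5 needs a 3, and only R5C1 is open for it.
Column 2 needs a 3, and only R2C2 is open for it.
Cage a needs sum 7; hence R3C2 = 1.
Cage a needs sum 7; hence R3C3 = 3.
3 is placed in column 3; hence R1C3 = 2.
Cage f's pair has product 6, leaving R1C4 = 3.
In row 4, 2 can only go at R4C4, so R4C4 = 2.
2 is placed in column 4; hence R2C4 = 1.
Cage d's pair has sum 5, so R4C5 = 3.
Cage b has sum 8, so R1C5 = 1.
1 is placed in row 1; hence R1C1 = 5.
The 4 cells of cage h must have sum 15, which forces R1C2 = 4.
5 is placed in column 1, which forces R4C1 = 1.
4 is placed in column 2, so R4C2 = 5.
Row 4 now contains 5, leaving R4C3 = 4.
Column 3 now contains 4, so R2C3 = 5.
Row 2 already has 5, leaving R2C5 = 2.
The 3 cells of cage i must have sum 10, so R3C4 = 4.
Column 5 now contains 2, which forces R3C5 = 5.
Column 4 already has 4, leaving R5C4 = 5.
5 is placed in column 5, leaving R5C5 = 4.
Row 2 now contains 2, which forces R2C1 = 4.
Row 3 now contains 4, leaving R3C1 = 2.
The full grid is 5 4 2 3 1 / 4 3 5 1 2 / 2 1 3 4 5 / 1 5 4 2 3 / 3 2 1 5 4.

5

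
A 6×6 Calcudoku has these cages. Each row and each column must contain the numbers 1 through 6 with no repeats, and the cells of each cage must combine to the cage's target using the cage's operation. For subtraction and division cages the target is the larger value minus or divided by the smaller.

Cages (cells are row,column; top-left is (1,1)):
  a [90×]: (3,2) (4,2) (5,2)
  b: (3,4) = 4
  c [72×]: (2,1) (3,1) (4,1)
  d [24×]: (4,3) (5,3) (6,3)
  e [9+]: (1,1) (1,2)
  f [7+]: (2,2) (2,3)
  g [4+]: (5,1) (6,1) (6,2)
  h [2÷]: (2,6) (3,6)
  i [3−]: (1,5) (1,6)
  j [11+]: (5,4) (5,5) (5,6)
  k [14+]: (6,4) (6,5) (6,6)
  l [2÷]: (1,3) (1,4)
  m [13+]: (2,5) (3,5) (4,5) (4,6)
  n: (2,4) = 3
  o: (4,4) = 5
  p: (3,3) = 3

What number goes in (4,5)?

Cage n is a single given cell, leaving (2,4) = 3.
Cage p is a single given cell, which forces (3,3) = 3.
Cage b is given, which forces (3,4) = 4.
Cage o is a single given cell; hence (4,4) = 5.
The 3 cells of cage g must have sum 4, leaving (5,1) = 1.
The 3 cells of cage g must have sum 4, leaving (6,1) = 2.
The 3 cells of cage g must have sum 4; hence (6,2) = 1.
5 is placed in column 4, so (6,4) = 6.
The 3 cells of cage c must have product 72, so (2,1) = 4.
4 is placed in row 3; hence (3,1) = 6.
Row 3 now contains 6, so (3,2) = 5.
Cage c has product 72, so (4,1) = 3.
Row 4 now contains 3, so (4,2) = 6.
The 3 cells of cage d must have product 24; hence (4,3) = 1.
Column 2 now contains 6, which forces (5,2) = 3.
Cage d has product 24; hence (5,3) = 6.
Column 4 already has 6; hence (5,4) = 2.
6 is placed in row 6, leaving (6,3) = 4.
Column 1 now contains 3; hence (1,1) = 5.
3 is placed in column 2, so (1,2) = 4.
4 is placed in column 3, which forces (1,3) = 2.
2 is placed in column 4, which forces (1,4) = 1.
Column 2 now contains 6; hence (2,2) = 2.
The two cells of cage f must have sum 7, leaving (2,3) = 5.
Row 2 already has 5; hence (2,5) = 6.
2 is placed in row 2, so (2,6) = 1.
Column 6 already has 1, which forces (3,6) = 2.
2 is placed in column 6, leaving (4,6) = 4.
Column 6 now contains 4, which forces (5,6) = 5.
5 is placed in column 6, which forces (6,6) = 3.
Column 5 now contains 6, so (1,5) = 3.
Column 6 now contains 3, so (1,6) = 6.
Row 3 already has 2; hence (3,5) = 1.
Row 4 already has 4; hence (4,5) = 2.
5 is placed in row 5, so (5,5) = 4.
3 is placed in row 6, so (6,5) = 5.
The full grid is 5 4 2 1 3 6 / 4 2 5 3 6 1 / 6 5 3 4 1 2 / 3 6 1 5 2 4 / 1 3 6 2 4 5 / 2 1 4 6 5 3.

2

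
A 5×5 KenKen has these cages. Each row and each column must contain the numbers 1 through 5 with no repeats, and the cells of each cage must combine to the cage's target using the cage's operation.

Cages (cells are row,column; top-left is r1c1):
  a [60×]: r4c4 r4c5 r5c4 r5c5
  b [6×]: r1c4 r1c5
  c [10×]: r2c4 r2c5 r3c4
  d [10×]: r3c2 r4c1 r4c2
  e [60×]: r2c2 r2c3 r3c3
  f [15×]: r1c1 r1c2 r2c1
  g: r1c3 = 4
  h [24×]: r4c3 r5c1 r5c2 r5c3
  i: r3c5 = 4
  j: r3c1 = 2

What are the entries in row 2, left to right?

3 4 5 2 1

Cage g is a single given cell, leaving r1c3 = 4.
J is a freebie, leaving r3c1 = 2.
Cage i is given; hence r3c5 = 4.
Cage e needs product 60, which forces r2c2 = 4.
Cage d has product 10, which forces r4c2 = 2.
The 4 cells of cage h must have product 24; hence r5c1 = 4.
The 4 cells of cage h must have product 24, so r5c3 = 2.
Cage a has product 60, which forces r4c4 = 4.
In row 3, 3 can only go at r3c3, so r3c3 = 3.
Column 3 already has 3, leaving r2c3 = 5.
Column 3 already has 3, so r4c3 = 1.
Cage h has product 24; hence r5c2 = 3.
Cage d has product 10, which forces r3c2 = 1.
Cage c has product 10, leaving r3c4 = 5.
Row 4 already has 1, leaving r4c1 = 5.
The 4 cells of cage a must have product 60, leaving r4c5 = 3.
Column 4 now contains 5, leaving r5c4 = 1.
Row 5 now contains 1, which forces r5c5 = 5.
1 is placed in column 2; hence r1c2 = 5.
Cage b's pair has product 6, leaving r1c4 = 3.
3 is placed in column 5; hence r1c5 = 2.
1 is placed in column 4, so r2c4 = 2.
Cage c has product 10, leaving r2c5 = 1.
3 is placed in row 1, leaving r1c1 = 1.
Row 2 already has 1, so r2c1 = 3.
Filled in: 1 5 4 3 2 / 3 4 5 2 1 / 2 1 3 5 4 / 5 2 1 4 3 / 4 3 2 1 5.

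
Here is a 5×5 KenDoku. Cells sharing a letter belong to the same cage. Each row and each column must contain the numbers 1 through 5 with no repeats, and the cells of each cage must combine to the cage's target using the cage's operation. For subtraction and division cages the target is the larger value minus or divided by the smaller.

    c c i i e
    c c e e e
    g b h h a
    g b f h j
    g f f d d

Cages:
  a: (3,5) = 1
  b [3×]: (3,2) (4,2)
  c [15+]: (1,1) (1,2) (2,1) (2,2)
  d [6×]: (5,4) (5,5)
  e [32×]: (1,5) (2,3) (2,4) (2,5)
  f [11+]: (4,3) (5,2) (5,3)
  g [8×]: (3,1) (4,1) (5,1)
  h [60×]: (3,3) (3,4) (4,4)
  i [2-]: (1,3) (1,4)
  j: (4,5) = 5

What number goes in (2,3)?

1

Cage e needs product 32, so (1,5) = 4.
A is a freebie, which forces (3,5) = 1.
Cage j is given, which forces (4,5) = 5.
1 is placed in column 5; hence (2,5) = 2.
1 is placed in row 3; hence (3,2) = 3.
The two cells of cage b must have product 3, which forces (4,2) = 1.
2 is placed in column 5, so (5,5) = 3.
Cage h has product 60, leaving (4,4) = 3.
Cage g needs product 8; hence (5,1) = 1.
Row 5 already has 3, which forces (5,4) = 2.
Column 1 already has 1; hence (1,1) = 5.
Cage c has sum 15, so (1,2) = 2.
Cage i needs two cells with difference 2, leaving (1,3) = 3.
5 is placed in row 1; hence (1,4) = 1.
Cage c has sum 15, which forces (2,1) = 3.
The 4 cells of cage c must have sum 15, which forces (2,2) = 5.
Column 4 now contains 1, which forces (2,4) = 4.
Column 4 already has 4, leaving (3,4) = 5.
The 3 cells of cage f must have sum 11, leaving (4,3) = 2.
5 is placed in column 2; hence (5,2) = 4.
Row 5 already has 4; hence (5,3) = 5.
4 is placed in row 2, so (2,3) = 1.
Cage g needs product 8, which forces (3,1) = 2.
5 is placed in row 3; hence (3,3) = 4.
Row 4 now contains 2, which forces (4,1) = 4.
The full grid is 5 2 3 1 4 / 3 5 1 4 2 / 2 3 4 5 1 / 4 1 2 3 5 / 1 4 5 2 3.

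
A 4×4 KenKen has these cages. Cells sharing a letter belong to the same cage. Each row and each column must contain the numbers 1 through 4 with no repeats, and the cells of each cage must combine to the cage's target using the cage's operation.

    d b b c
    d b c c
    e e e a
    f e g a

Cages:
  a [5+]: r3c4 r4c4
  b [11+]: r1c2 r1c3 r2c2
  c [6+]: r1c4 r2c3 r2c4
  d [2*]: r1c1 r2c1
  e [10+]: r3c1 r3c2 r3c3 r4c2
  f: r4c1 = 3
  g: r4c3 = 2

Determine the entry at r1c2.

Cage b has sum 11, which forces r1c2 = 3.
The 3 cells of cage b must have sum 11, which forces r1c3 = 4.
Cage b has sum 11; hence r2c2 = 4.
Cage f is given, which forces r4c1 = 3.
G is a freebie, leaving r4c3 = 2.
Cage e has sum 10, leaving r3c1 = 4.
Cage e needs sum 10; hence r3c2 = 2.
Cage e has sum 10; hence r3c3 = 3.
4 is placed in row 3, which forces r3c4 = 1.
Row 4 already has 2; hence r4c2 = 1.
1 is placed in column 4, leaving r4c4 = 4.
1 is placed in column 4, so r1c4 = 2.
Column 3 already has 3; hence r2c3 = 1.
The 3 cells of cage c must have sum 6, so r2c4 = 3.
2 is placed in row 1, leaving r1c1 = 1.
Row 2 already has 1; hence r2c1 = 2.
Completed grid: 1 3 4 2 / 2 4 1 3 / 4 2 3 1 / 3 1 2 4.

3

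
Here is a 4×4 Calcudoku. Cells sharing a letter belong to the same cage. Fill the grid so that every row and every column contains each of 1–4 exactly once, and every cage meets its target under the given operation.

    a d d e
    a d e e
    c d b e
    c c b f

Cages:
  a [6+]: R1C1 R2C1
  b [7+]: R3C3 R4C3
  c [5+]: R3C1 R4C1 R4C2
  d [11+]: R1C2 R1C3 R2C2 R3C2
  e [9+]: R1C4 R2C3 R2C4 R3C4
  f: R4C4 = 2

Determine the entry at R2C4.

Cage f is a single given cell, which forces R4C4 = 2.
Cage e has sum 9; hence R2C3 = 1.
The 3 cells of cage c must have sum 5, leaving R3C1 = 1.
The 3 cells of cage c must have sum 5, leaving R4C1 = 3.
2 is placed in row 4; hence R4C2 = 1.
Row 4 now contains 3; hence R4C3 = 4.
The 4 cells of cage d must have sum 11; hence R1C3 = 2.
Cage e has sum 9; hence R1C4 = 1.
4 is placed in column 3; hence R3C3 = 3.
Row 3 now contains 3, which forces R3C4 = 4.
Row 1 already has 2, so R1C1 = 4.
Row 1 now contains 4, which forces R1C2 = 3.
The two cells of cage a must have sum 6, leaving R2C1 = 2.
Column 2 now contains 3; hence R2C2 = 4.
Column 4 already has 4, leaving R2C4 = 3.
Row 3 already has 4; hence R3C2 = 2.
Completed grid: 4 3 2 1 / 2 4 1 3 / 1 2 3 4 / 3 1 4 2.

3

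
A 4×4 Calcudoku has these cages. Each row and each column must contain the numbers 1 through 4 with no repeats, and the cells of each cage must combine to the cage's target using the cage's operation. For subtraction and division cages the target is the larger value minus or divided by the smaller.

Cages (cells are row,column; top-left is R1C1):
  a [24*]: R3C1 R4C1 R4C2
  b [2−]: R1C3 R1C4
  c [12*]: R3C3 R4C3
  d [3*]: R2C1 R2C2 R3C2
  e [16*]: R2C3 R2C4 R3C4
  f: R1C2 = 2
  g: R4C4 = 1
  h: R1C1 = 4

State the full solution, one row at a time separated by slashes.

Cage h is a single given cell, which forces R1C1 = 4.
Cage f is given, so R1C2 = 2.
Cage d needs product 3, so R2C1 = 1.
Cage d needs product 3, which forces R2C2 = 3.
Row 2 now contains 1, so R2C4 = 4.
The 3 cells of cage d must have product 3; hence R3C2 = 1.
Column 4 already has 4; hence R3C4 = 2.
Column 2 already has 3, so R4C2 = 4.
Row 4 already has 4; hence R4C3 = 3.
Cage g is a single given cell, which forces R4C4 = 1.
Column 3 now contains 3, leaving R1C3 = 1.
Column 4 already has 1, which forces R1C4 = 3.
4 is placed in row 2, so R2C3 = 2.
Row 3 now contains 2, which forces R3C1 = 3.
Column 3 now contains 3, leaving R3C3 = 4.
Row 4 already has 3; hence R4C1 = 2.

4 2 1 3 / 1 3 2 4 / 3 1 4 2 / 2 4 3 1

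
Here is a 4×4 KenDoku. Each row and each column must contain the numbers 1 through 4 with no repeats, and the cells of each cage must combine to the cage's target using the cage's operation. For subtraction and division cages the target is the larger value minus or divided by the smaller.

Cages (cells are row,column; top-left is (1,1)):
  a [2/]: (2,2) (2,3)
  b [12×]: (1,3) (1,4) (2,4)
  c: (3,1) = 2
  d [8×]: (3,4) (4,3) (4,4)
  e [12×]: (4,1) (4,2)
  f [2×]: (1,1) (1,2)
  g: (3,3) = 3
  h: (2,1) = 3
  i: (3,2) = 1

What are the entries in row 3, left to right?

Cage h is a single given cell, so (2,1) = 3.
C is a freebie; hence (3,1) = 2.
I is a freebie, leaving (3,2) = 1.
Cage g is given, leaving (3,3) = 3.
Row 3 already has 1, so (3,4) = 4.
Column 1 already has 3, which forces (4,1) = 4.
Row 4 now contains 4, which forces (4,2) = 3.
2 is placed in column 1, leaving (1,1) = 1.
Column 2 already has 1, leaving (1,2) = 2.
Row 1 now contains 2, leaving (1,3) = 4.
The 3 cells of cage b must have product 12, leaving (1,4) = 3.
Column 2 now contains 2, leaving (2,2) = 4.
The two cells of cage a must have quotient 2, which forces (2,3) = 2.
Cage b has product 12, leaving (2,4) = 1.
Column 3 already has 2, so (4,3) = 1.
1 is placed in column 4, which forces (4,4) = 2.
Completed grid: 1 2 4 3 / 3 4 2 1 / 2 1 3 4 / 4 3 1 2.

2 1 3 4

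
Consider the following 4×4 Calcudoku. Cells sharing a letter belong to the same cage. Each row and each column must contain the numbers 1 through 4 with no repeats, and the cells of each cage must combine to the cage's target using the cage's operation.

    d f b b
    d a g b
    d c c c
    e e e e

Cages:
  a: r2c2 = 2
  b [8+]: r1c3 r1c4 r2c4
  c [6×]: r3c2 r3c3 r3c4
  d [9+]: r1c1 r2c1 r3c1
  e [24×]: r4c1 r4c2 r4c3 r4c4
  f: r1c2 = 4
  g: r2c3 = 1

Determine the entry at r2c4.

Cage f is given, which forces r1c2 = 4.
A is a freebie, so r2c2 = 2.
G is a freebie, leaving r2c3 = 1.
The 3 cells of cage b must have sum 8, leaving r1c3 = 3.
Column 3 already has 3, so r3c3 = 2.
Column 3 already has 2, which forces r4c3 = 4.
3 is placed in row 1, leaving r1c1 = 2.
Row 1 already has 2; hence r1c4 = 1.
1 is placed in column 4, which forces r3c4 = 3.
3 is placed in column 4, so r4c4 = 2.
The 3 cells of cage d must have sum 9, which forces r2c1 = 3.
3 is placed in column 4, leaving r2c4 = 4.
3 is placed in row 3; hence r3c1 = 4.
3 is placed in row 3, which forces r3c2 = 1.
Column 1 already has 3, so r4c1 = 1.
Column 2 already has 1; hence r4c2 = 3.
Filled in: 2 4 3 1 / 3 2 1 4 / 4 1 2 3 / 1 3 4 2.

4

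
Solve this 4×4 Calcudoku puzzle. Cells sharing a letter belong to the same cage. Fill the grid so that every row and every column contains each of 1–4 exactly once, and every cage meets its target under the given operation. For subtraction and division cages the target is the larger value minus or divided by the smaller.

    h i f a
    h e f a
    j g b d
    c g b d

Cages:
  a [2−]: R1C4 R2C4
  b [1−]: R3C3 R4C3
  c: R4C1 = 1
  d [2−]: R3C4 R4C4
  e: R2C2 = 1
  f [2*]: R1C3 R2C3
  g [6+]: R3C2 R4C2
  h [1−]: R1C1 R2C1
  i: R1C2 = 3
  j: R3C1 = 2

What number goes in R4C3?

4

Cage i is a single given cell, leaving R1C2 = 3.
Cage e is given; hence R2C2 = 1.
1 is placed in row 2, so R2C3 = 2.
Cage j is given, so R3C1 = 2.
Row 3 already has 2; hence R3C2 = 4.
Cage c is given; hence R4C1 = 1.
4 is placed in column 2, leaving R4C2 = 2.
Column 1 now contains 1, which forces R1C1 = 4.
Column 3 now contains 2, so R1C3 = 1.
1 is placed in row 1; hence R1C4 = 2.
The two cells of cage h must have difference 1, leaving R2C1 = 3.
3 is placed in row 2, which forces R2C4 = 4.
The two cells of cage b must have difference 1; hence R3C3 = 3.
The two cells of cage d must have difference 2, so R3C4 = 1.
The two cells of cage b must have difference 1, which forces R4C3 = 4.
Cage d needs two cells with difference 2; hence R4C4 = 3.
The full grid is 4 3 1 2 / 3 1 2 4 / 2 4 3 1 / 1 2 4 3.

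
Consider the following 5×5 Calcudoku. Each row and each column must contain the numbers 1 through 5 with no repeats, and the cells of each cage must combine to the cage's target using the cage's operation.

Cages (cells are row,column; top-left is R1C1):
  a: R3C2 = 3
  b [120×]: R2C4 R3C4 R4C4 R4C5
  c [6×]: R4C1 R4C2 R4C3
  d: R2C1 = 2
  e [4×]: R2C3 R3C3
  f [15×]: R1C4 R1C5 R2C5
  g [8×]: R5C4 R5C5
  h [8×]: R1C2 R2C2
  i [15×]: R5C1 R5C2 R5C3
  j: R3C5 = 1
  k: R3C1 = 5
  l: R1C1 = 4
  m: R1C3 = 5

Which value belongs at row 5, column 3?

3

L is a freebie; hence R1C1 = 4.
Row 1 already has 4, which forces R1C2 = 2.
Cage m is given, leaving R1C3 = 5.
Cage d is given; hence R2C1 = 2.
2 is placed in column 2, so R2C2 = 4.
4 is placed in row 2; hence R2C3 = 1.
Cage k is given, so R3C1 = 5.
A is a freebie, leaving R3C2 = 3.
Column 3 now contains 1, which forces R3C3 = 4.
4 is placed in row 3, which forces R3C4 = 2.
Cage j is given, leaving R3C5 = 1.
3 is placed in column 2, so R4C2 = 1.
1 is placed in column 2; hence R5C2 = 5.
Column 3 now contains 1, so R5C3 = 3.
2 is placed in column 4, which forces R5C4 = 4.
Row 5 now contains 4, so R5C5 = 2.
The 3 cells of cage f must have product 15; hence R1C4 = 1.
Column 5 now contains 1, so R1C5 = 3.
The 3 cells of cage f must have product 15; hence R2C5 = 5.
1 is placed in row 4, which forces R4C1 = 3.
Column 3 now contains 3, so R4C3 = 2.
3 is placed in row 4, so R4C4 = 5.
Cage b has product 120, so R4C5 = 4.
3 is placed in row 5, so R5C1 = 1.
Row 2 now contains 5, which forces R2C4 = 3.
Completed grid: 4 2 5 1 3 / 2 4 1 3 5 / 5 3 4 2 1 / 3 1 2 5 4 / 1 5 3 4 2.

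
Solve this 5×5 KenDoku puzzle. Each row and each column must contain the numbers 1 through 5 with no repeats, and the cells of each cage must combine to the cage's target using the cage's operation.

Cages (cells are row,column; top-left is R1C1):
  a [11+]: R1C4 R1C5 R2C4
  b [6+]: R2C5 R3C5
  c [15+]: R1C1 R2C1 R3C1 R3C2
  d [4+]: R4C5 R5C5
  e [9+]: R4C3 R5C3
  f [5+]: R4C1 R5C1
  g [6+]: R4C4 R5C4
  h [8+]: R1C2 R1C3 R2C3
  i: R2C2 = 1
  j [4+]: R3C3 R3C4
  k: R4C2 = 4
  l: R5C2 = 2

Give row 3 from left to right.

4 5 1 3 2

Cage i is given, so R2C2 = 1.
Cage k is given, which forces R4C2 = 4.
4 is placed in row 4, which forces R4C3 = 5.
L is a freebie, which forces R5C2 = 2.
5 is placed in column 3, which forces R5C3 = 4.
The two cells of cage f must have sum 5; hence R4C1 = 2.
Cage g needs two cells with sum 6, so R4C4 = 1.
Row 4 already has 1, so R4C5 = 3.
The two cells of cage f must have sum 5, leaving R5C1 = 3.
Cage g needs two cells with sum 6, so R5C4 = 5.
3 is placed in column 5; hence R5C5 = 1.
The 4 cells of cage c must have sum 15, so R3C2 = 5.
Cage j needs two cells with sum 4, so R3C3 = 1.
Column 4 now contains 1, leaving R3C4 = 3.
Cage c has sum 15, which forces R1C1 = 1.
5 is placed in column 2, which forces R1C2 = 3.
Column 3 already has 1, which forces R1C3 = 2.
Row 1 already has 2, which forces R1C4 = 4.
Cage a has sum 11, so R1C5 = 5.
Cage c needs sum 15; hence R2C1 = 5.
The 3 cells of cage h must have sum 8, which forces R2C3 = 3.
Column 4 now contains 4, leaving R2C4 = 2.
Row 2 now contains 2, so R2C5 = 4.
Row 3 already has 1, so R3C1 = 4.
Column 5 now contains 4, which forces R3C5 = 2.
The full grid is 1 3 2 4 5 / 5 1 3 2 4 / 4 5 1 3 2 / 2 4 5 1 3 / 3 2 4 5 1.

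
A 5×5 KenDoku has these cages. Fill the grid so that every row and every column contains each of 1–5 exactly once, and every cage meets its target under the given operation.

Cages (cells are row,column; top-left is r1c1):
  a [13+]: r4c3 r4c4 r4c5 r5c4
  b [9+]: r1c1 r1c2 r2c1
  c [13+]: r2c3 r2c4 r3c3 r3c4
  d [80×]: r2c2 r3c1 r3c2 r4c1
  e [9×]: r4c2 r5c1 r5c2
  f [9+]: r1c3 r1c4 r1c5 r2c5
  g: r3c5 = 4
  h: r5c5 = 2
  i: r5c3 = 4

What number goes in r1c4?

4

Cage g is a single given cell, so r3c5 = 4.
The 3 cells of cage e must have product 9, which forces r4c2 = 3.
Cage e has product 9, so r5c1 = 3.
Cage e has product 9, leaving r5c2 = 1.
Cage i is a single given cell, so r5c3 = 4.
H is a freebie, leaving r5c5 = 2.
2 is placed in row 5, so r5c4 = 5.
Row 2 needs a 5, and only r2c3 is open for it.
The 4 cells of cage a must have sum 13; hence r4c5 = 5.
Row 1 needs a 5, and only r1c1 is open for it.
Cage b has sum 9; hence r1c2 = 2.
Cage b has sum 9, so r2c1 = 2.
Column 2 now contains 2, leaving r2c2 = 4.
Row 2 now contains 4, leaving r2c4 = 3.
3 is placed in row 2, so r2c5 = 1.
Column 1 already has 2, leaving r3c1 = 1.
Cage d has product 80; hence r3c2 = 5.
Row 3 now contains 1, so r3c3 = 3.
Row 3 now contains 1; hence r3c4 = 2.
The 4 cells of cage d must have product 80, so r4c1 = 4.
Column 4 already has 2, so r4c4 = 1.
Column 3 now contains 3; hence r1c3 = 1.
Column 4 now contains 3, so r1c4 = 4.
1 is placed in column 5, which forces r1c5 = 3.
1 is placed in row 4; hence r4c3 = 2.
Completed grid: 5 2 1 4 3 / 2 4 5 3 1 / 1 5 3 2 4 / 4 3 2 1 5 / 3 1 4 5 2.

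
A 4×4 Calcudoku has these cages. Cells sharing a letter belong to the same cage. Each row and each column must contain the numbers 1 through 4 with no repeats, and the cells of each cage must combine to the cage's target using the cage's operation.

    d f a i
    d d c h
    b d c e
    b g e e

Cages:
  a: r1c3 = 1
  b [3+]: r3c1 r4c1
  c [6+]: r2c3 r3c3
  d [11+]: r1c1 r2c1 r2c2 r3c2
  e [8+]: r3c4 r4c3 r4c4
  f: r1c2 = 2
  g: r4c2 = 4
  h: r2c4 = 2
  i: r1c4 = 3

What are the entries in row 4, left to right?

2 4 3 1

Cage f is a single given cell, so r1c2 = 2.
A is a freebie, so r1c3 = 1.
Cage i is a single given cell, leaving r1c4 = 3.
H is a freebie, so r2c4 = 2.
Cage g is a single given cell, which forces r4c2 = 4.
4 is placed in row 4, leaving r4c4 = 1.
Row 1 now contains 3, so r1c1 = 4.
Cage d has sum 11, leaving r2c1 = 3.
The 4 cells of cage d must have sum 11, which forces r2c2 = 1.
Row 2 now contains 2, which forces r2c3 = 4.
Cage b needs two cells with sum 3, so r3c1 = 1.
Cage d needs sum 11, which forces r3c2 = 3.
Cage c needs two cells with sum 6, so r3c3 = 2.
1 is placed in column 4, so r3c4 = 4.
Row 4 already has 1, which forces r4c1 = 2.
Cage e has sum 8, so r4c3 = 3.
Completed grid: 4 2 1 3 / 3 1 4 2 / 1 3 2 4 / 2 4 3 1.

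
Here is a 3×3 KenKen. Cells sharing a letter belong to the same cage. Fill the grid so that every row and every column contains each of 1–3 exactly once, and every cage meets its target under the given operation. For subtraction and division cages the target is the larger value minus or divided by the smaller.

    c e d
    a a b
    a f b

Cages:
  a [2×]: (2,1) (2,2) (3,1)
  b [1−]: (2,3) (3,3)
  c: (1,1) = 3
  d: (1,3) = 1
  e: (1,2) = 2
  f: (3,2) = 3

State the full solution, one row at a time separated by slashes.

Cage c is given, leaving (1,1) = 3.
Cage e is a single given cell; hence (1,2) = 2.
D is a freebie, so (1,3) = 1.
Cage a needs product 2; hence (2,1) = 2.
Cage a has product 2, which forces (2,2) = 1.
Row 2 already has 2; hence (2,3) = 3.
Cage a needs product 2; hence (3,1) = 1.
Cage f is a single given cell, which forces (3,2) = 3.
3 is placed in column 3, leaving (3,3) = 2.

3 2 1 / 2 1 3 / 1 3 2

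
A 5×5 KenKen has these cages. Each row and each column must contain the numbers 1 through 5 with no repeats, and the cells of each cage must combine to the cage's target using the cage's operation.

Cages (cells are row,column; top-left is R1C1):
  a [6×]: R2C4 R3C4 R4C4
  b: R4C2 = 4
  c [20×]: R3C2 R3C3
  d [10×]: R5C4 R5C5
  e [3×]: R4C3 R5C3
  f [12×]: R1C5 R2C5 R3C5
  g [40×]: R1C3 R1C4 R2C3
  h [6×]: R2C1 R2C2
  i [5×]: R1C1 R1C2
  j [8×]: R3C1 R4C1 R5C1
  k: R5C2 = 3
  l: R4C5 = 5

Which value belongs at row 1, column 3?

Cage b is given, leaving R4C2 = 4.
Cage l is a single given cell, so R4C5 = 5.
Cage k is given; hence R5C2 = 3.
3 is placed in row 5, leaving R5C3 = 1.
Column 5 already has 5; hence R5C5 = 2.
Cage h's pair has product 6, which forces R2C1 = 3.
Column 2 now contains 3; hence R2C2 = 2.
2 is placed in row 2, which forces R2C4 = 1.
Row 2 now contains 1; hence R2C5 = 4.
Column 2 now contains 4, so R3C2 = 5.
Cage c needs two cells with product 20, so R3C3 = 4.
Column 3 now contains 1, which forces R4C3 = 3.
3 is placed in row 4, so R4C4 = 2.
2 is placed in row 5, so R5C1 = 4.
2 is placed in row 5, which forces R5C4 = 5.
The two cells of cage i must have product 5, leaving R1C1 = 5.
Column 2 already has 5, so R1C2 = 1.
The 3 cells of cage g must have product 40, leaving R1C3 = 2.
Column 4 already has 5, so R1C4 = 4.
Row 1 already has 1, so R1C5 = 3.
4 is placed in row 2, so R2C3 = 5.
The 3 cells of cage j must have product 8, which forces R3C1 = 2.
Column 4 already has 2, which forces R3C4 = 3.
Column 5 already has 3; hence R3C5 = 1.
2 is placed in row 4, which forces R4C1 = 1.
Completed grid: 5 1 2 4 3 / 3 2 5 1 4 / 2 5 4 3 1 / 1 4 3 2 5 / 4 3 1 5 2.

2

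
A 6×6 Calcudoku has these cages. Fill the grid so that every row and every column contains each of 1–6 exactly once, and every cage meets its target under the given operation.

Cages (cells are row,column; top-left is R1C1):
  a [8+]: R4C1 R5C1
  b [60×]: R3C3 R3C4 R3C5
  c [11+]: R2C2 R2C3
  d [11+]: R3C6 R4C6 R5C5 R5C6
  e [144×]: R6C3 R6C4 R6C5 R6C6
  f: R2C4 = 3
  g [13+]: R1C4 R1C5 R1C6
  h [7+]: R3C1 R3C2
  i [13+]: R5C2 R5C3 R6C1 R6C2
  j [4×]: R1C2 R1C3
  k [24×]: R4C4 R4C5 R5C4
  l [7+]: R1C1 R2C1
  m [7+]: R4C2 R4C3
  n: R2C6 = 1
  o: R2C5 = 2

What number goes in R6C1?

5

Cage f is given; hence R2C4 = 3.
Cage o is given, so R2C5 = 2.
N is a freebie, so R2C6 = 1.
Cage d needs sum 11, so R5C5 = 1.
In row 2, 4 can only go at R2C1, so R2C1 = 4.
Cage l's pair has sum 7, so R1C1 = 3.
In column 4, 1 can only go at R4C4, so R4C4 = 1.
Column 3 needs a 1, and only R1C3 is open for it.
1 is placed in row 1; hence R1C2 = 4.
The only place for 4 in column 6 is R6C6.
The only place for 6 in column 6 is R1C6.
The 3 cells of cage g must have sum 13, which forces R1C4 = 2.
Row 1 already has 6, so R1C5 = 5.
Column 4 now contains 2, so R6C4 = 6.
Row 6 now contains 6, leaving R6C5 = 3.
Cage b needs product 60, which forces R3C4 = 5.
Cage k has product 24, leaving R4C5 = 6.
6 is placed in column 4; hence R5C4 = 4.
Row 6 now contains 3, leaving R6C3 = 2.
Column 3 already has 2; hence R3C3 = 3.
6 is placed in column 5, which forces R3C5 = 4.
Row 3 already has 3; hence R3C6 = 2.
Row 4 now contains 6, so R4C1 = 2.
2 is placed in row 4, which forces R4C2 = 3.
Row 4 already has 3; hence R4C6 = 5.
The two cells of cage a must have sum 8, so R5C1 = 6.
Cage i needs sum 13, so R5C2 = 2.
Column 3 already has 2, which forces R5C3 = 5.
5 is placed in column 6, leaving R5C6 = 3.
Cage c needs two cells with sum 11, which forces R2C2 = 5.
Column 3 already has 5; hence R2C3 = 6.
Column 1 now contains 6, so R3C1 = 1.
The two cells of cage h must have sum 7, which forces R3C2 = 6.
Row 4 now contains 5; hence R4C3 = 4.
1 is placed in column 1; hence R6C1 = 5.
Column 2 now contains 5, which forces R6C2 = 1.
Completed grid: 3 4 1 2 5 6 / 4 5 6 3 2 1 / 1 6 3 5 4 2 / 2 3 4 1 6 5 / 6 2 5 4 1 3 / 5 1 2 6 3 4.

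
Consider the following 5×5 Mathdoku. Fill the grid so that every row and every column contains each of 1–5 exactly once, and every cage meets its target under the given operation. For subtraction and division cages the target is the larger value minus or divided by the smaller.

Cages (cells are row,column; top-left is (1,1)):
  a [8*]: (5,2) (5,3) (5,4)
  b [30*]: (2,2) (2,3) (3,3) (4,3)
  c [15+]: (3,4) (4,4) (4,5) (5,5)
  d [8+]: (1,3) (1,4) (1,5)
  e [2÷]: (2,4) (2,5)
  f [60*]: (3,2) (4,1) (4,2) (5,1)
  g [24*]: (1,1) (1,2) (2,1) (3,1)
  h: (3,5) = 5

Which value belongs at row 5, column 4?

H is a freebie, so (3,5) = 5.
Cage c needs sum 15; hence (4,4) = 5.
Cage f has product 60; hence (5,1) = 5.
In row 1, 5 can only go at (1,3), so (1,3) = 5.
Cage b needs product 30, which forces (2,2) = 5.
Row 5 needs a 3, and only (5,5) is open for it.
The 4 cells of cage c must have sum 15, leaving (3,4) = 3.
The 4 cells of cage c must have sum 15, which forces (4,5) = 4.
Column 3 needs a 4, and only (5,3) is open for it.
In column 4, 4 can only go at (2,4), so (2,4) = 4.
The two cells of cage e must have quotient 2; hence (2,5) = 2.
Cage d has sum 8, which forces (1,4) = 2.
Column 5 already has 2; hence (1,5) = 1.
2 is placed in column 4, which forces (5,4) = 1.
The 4 cells of cage g must have product 24, leaving (2,1) = 1.
1 is placed in row 2, which forces (2,3) = 3.
Cage g needs product 24, leaving (3,1) = 2.
Row 3 now contains 2, leaving (3,2) = 4.
Row 3 now contains 2, which forces (3,3) = 1.
2 is placed in column 1; hence (4,1) = 3.
Row 4 already has 3; hence (4,2) = 1.
Column 3 now contains 1, so (4,3) = 2.
1 is placed in row 5, which forces (5,2) = 2.
3 is placed in column 1, which forces (1,1) = 4.
Column 2 now contains 4; hence (1,2) = 3.
Filled in: 4 3 5 2 1 / 1 5 3 4 2 / 2 4 1 3 5 / 3 1 2 5 4 / 5 2 4 1 3.

1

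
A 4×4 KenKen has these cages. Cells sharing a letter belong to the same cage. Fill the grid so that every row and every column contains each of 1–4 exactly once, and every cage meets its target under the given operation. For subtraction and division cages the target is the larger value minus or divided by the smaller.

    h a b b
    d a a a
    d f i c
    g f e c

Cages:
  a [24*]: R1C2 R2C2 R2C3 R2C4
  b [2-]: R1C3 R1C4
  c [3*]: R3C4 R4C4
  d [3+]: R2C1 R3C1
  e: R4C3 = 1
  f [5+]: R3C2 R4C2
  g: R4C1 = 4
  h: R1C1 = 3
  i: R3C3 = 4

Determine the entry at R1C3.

Cage h is a single given cell, leaving R1C1 = 3.
I is a freebie, which forces R3C3 = 4.
G is a freebie, leaving R4C1 = 4.
Cage e is a single given cell, leaving R4C3 = 1.
1 is placed in row 4, so R4C4 = 3.
Column 3 already has 1, leaving R1C3 = 2.
The two cells of cage b must have difference 2, which forces R1C4 = 4.
Column 3 now contains 2, leaving R2C3 = 3.
Cage f needs two cells with sum 5, which forces R3C2 = 3.
Column 4 now contains 3; hence R3C4 = 1.
Row 4 already has 3, so R4C2 = 2.
Row 1 already has 4, so R1C2 = 1.
The two cells of cage d must have sum 3, so R2C1 = 1.
Cage a has product 24, which forces R2C2 = 4.
Column 4 already has 1, leaving R2C4 = 2.
1 is placed in row 3, leaving R3C1 = 2.
Completed grid: 3 1 2 4 / 1 4 3 2 / 2 3 4 1 / 4 2 1 3.

2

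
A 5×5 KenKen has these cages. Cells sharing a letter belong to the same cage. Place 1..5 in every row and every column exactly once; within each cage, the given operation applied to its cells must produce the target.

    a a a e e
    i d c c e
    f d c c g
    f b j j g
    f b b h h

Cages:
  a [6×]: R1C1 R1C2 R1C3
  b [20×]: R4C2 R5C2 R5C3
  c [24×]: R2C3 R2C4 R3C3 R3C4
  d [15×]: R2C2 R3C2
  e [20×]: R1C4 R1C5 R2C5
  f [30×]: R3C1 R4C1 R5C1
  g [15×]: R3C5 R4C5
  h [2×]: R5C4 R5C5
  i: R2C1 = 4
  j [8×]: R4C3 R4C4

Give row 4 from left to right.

5 1 4 2 3

Cage i is given, so R2C1 = 4.
In row 4, 1 can only go at R4C2, so R4C2 = 1.
Row 5 needs a 3, and only R5C1 is open for it.
The only place for 3 in row 4 is R4C5.
Column 5 now contains 3, which forces R3C5 = 5.
The 3 cells of cage e must have product 20, leaving R1C4 = 5.
Cage e needs product 20; hence R1C5 = 4.
The two cells of cage d must have product 15, so R2C2 = 5.
The 3 cells of cage e must have product 20, leaving R2C5 = 1.
Row 3 now contains 5, so R3C1 = 2.
Row 3 now contains 5; hence R3C2 = 3.
Cage f needs product 30, so R4C1 = 5.
Column 2 already has 5, leaving R5C2 = 4.
4 is placed in row 5; hence R5C3 = 5.
Column 5 now contains 1, so R5C5 = 2.
2 is placed in column 1, which forces R1C1 = 1.
3 is placed in column 2, leaving R1C2 = 2.
Cage a has product 6, leaving R1C3 = 3.
Column 3 already has 3, which forces R2C3 = 2.
Row 2 now contains 2, leaving R2C4 = 3.
Column 3 already has 2, which forces R4C3 = 4.
Row 4 now contains 4, so R4C4 = 2.
Row 5 already has 2; hence R5C4 = 1.
4 is placed in column 3, leaving R3C3 = 1.
Column 4 already has 1, which forces R3C4 = 4.
Completed grid: 1 2 3 5 4 / 4 5 2 3 1 / 2 3 1 4 5 / 5 1 4 2 3 / 3 4 5 1 2.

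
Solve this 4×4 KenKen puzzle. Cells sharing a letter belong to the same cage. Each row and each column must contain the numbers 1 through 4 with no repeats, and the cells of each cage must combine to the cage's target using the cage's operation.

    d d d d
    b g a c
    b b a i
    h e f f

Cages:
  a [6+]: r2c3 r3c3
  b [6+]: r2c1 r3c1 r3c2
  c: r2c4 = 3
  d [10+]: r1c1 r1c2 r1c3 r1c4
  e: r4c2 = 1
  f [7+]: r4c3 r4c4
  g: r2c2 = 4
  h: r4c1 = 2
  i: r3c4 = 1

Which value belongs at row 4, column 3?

3

Cage g is given; hence r2c2 = 4.
4 is placed in row 2, leaving r2c3 = 2.
C is a freebie; hence r2c4 = 3.
Column 3 already has 2, leaving r3c3 = 4.
Cage i is given, which forces r3c4 = 1.
H is a freebie, which forces r4c1 = 2.
Cage e is a single given cell, so r4c2 = 1.
Column 3 already has 4, which forces r4c3 = 3.
3 is placed in column 4, which forces r4c4 = 4.
Cage d has sum 10, leaving r1c1 = 4.
The 4 cells of cage d must have sum 10, so r1c2 = 3.
Column 3 already has 3, which forces r1c3 = 1.
Column 4 already has 4; hence r1c4 = 2.
Row 2 already has 3, which forces r2c1 = 1.
2 is placed in column 1; hence r3c1 = 3.
Cage b has sum 6, so r3c2 = 2.
The full grid is 4 3 1 2 / 1 4 2 3 / 3 2 4 1 / 2 1 3 4.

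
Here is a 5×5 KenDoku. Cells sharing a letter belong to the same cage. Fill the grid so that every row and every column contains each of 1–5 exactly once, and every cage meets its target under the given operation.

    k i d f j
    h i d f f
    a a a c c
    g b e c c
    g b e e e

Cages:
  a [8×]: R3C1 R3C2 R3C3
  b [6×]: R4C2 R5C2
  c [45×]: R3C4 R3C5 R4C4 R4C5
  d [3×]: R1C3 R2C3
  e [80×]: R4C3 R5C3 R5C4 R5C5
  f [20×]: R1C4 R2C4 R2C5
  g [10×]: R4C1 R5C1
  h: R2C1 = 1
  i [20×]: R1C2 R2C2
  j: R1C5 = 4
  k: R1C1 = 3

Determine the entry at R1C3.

K is a freebie, which forces R1C1 = 3.
3 is placed in row 1, so R1C3 = 1.
Cage j is given, leaving R1C5 = 4.
Cage h is given, so R2C1 = 1.
Column 3 already has 1, which forces R2C3 = 3.
Row 1 now contains 4, which forces R1C2 = 5.
Cage f has product 20, so R1C4 = 2.
Cage i's pair has product 20, so R2C2 = 4.
The 3 cells of cage f must have product 20; hence R2C4 = 5.
The 3 cells of cage f must have product 20; hence R2C5 = 2.
The 3 cells of cage a must have product 8, so R3C2 = 1.
1 is placed in row 3, so R3C4 = 3.
Row 3 already has 3, leaving R3C5 = 5.
3 is placed in column 4; hence R4C4 = 1.
Row 4 now contains 1, which forces R4C5 = 3.
Column 4 now contains 5, leaving R5C4 = 4.
5 is placed in column 5, leaving R5C5 = 1.
Row 4 already has 3, leaving R4C2 = 2.
The 4 cells of cage e must have product 80, which forces R4C3 = 4.
Cage b needs two cells with product 6; hence R5C2 = 3.
Row 5 already has 4, leaving R5C3 = 5.
Cage a needs product 8, so R3C1 = 4.
Column 3 already has 4, which forces R3C3 = 2.
2 is placed in row 4; hence R4C1 = 5.
Row 5 now contains 5, so R5C1 = 2.
The full grid is 3 5 1 2 4 / 1 4 3 5 2 / 4 1 2 3 5 / 5 2 4 1 3 / 2 3 5 4 1.

1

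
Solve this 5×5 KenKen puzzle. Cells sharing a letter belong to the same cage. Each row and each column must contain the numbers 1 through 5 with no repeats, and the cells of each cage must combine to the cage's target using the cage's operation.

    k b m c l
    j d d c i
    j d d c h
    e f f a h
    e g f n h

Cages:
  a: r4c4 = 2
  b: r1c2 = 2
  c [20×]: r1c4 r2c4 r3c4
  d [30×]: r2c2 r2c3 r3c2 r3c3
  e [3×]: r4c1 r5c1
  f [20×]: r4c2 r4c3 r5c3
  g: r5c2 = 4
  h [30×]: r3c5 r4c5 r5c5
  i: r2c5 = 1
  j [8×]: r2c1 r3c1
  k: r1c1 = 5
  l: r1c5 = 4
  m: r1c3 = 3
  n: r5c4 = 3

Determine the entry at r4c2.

1

K is a freebie, which forces r1c1 = 5.
Cage b is a single given cell, which forces r1c2 = 2.
M is a freebie, leaving r1c3 = 3.
Cage l is a single given cell; hence r1c5 = 4.
Cage i is a single given cell, which forces r2c5 = 1.
Cage a is given; hence r4c4 = 2.
G is a freebie, so r5c2 = 4.
Cage n is given, so r5c4 = 3.
4 is placed in row 1, which forces r1c4 = 1.
Cage e's pair has product 3, so r4c1 = 3.
Cage f needs product 20, so r4c3 = 4.
Row 4 already has 3, so r4c5 = 5.
3 is placed in row 5, which forces r5c1 = 1.
1 is placed in row 5; hence r5c3 = 5.
Column 5 already has 5, which forces r5c5 = 2.
Column 3 already has 5; hence r2c3 = 2.
The 4 cells of cage d must have product 30; hence r3c3 = 1.
2 is placed in column 5, which forces r3c5 = 3.
Row 4 now contains 5, so r4c2 = 1.
Row 2 now contains 2, leaving r2c1 = 4.
Cage d needs product 30, leaving r2c2 = 3.
Row 2 now contains 4, which forces r2c4 = 5.
Cage j's pair has product 8; hence r3c1 = 2.
Row 3 already has 3, leaving r3c2 = 5.
5 is placed in column 4, leaving r3c4 = 4.
Filled in: 5 2 3 1 4 / 4 3 2 5 1 / 2 5 1 4 3 / 3 1 4 2 5 / 1 4 5 3 2.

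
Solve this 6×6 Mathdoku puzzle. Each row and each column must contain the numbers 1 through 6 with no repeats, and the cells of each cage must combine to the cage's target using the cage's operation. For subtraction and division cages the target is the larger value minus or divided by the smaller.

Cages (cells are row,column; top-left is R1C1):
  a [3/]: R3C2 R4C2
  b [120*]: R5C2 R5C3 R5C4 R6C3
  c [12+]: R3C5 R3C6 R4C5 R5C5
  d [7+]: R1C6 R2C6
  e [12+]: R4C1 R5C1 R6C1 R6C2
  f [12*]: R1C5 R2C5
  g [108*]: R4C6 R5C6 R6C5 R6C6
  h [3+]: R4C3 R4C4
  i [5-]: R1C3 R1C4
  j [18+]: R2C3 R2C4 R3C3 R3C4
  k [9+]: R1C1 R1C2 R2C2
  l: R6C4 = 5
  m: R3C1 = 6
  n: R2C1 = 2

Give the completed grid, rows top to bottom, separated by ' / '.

N is a freebie, leaving R2C1 = 2.
M is a freebie; hence R3C1 = 6.
Cage l is a single given cell; hence R6C4 = 5.
In row 2, 1 can only go at R2C2, so R2C2 = 1.
Column 2 now contains 1; hence R3C2 = 2.
Cage a needs two cells with quotient 3, leaving R4C2 = 6.
Row 4 already has 6, leaving R4C6 = 3.
The two cells of cage d must have sum 7, so R1C6 = 2.
Cage d's pair has sum 7, which forces R2C6 = 5.
Column 6 already has 2, leaving R5C6 = 6.
Column 6 now contains 6; hence R6C6 = 1.
Cage j needs sum 18, leaving R3C3 = 5.
Column 6 already has 1, which forces R3C6 = 4.
Cage e needs sum 12; hence R4C1 = 4.
Row 4 already has 4, which forces R4C5 = 5.
Cage e needs sum 12, which forces R5C1 = 1.
Row 6 now contains 1, which forces R6C1 = 3.
Cage e needs sum 12, which forces R6C2 = 4.
The 4 cells of cage g must have product 108, leaving R6C5 = 6.
3 is placed in column 1; hence R1C1 = 5.
Cage k needs sum 9, so R1C2 = 3.
3 is placed in row 1; hence R1C5 = 4.
4 is placed in column 5; hence R2C5 = 3.
Row 3 now contains 4, so R3C4 = 3.
The 4 cells of cage c must have sum 12, so R3C5 = 1.
Cage b needs product 120, which forces R5C2 = 5.
3 is placed in column 4, which forces R5C4 = 4.
Cage c has sum 12; hence R5C5 = 2.
Row 6 now contains 6, which forces R6C3 = 2.
The 4 cells of cage j must have sum 18, which forces R2C3 = 4.
Column 4 now contains 4, leaving R2C4 = 6.
Column 3 now contains 2, leaving R4C3 = 1.
Cage h needs two cells with sum 3, leaving R4C4 = 2.
4 is placed in row 5, which forces R5C3 = 3.
1 is placed in column 3, so R1C3 = 6.
Column 4 now contains 6; hence R1C4 = 1.

5 3 6 1 4 2 / 2 1 4 6 3 5 / 6 2 5 3 1 4 / 4 6 1 2 5 3 / 1 5 3 4 2 6 / 3 4 2 5 6 1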